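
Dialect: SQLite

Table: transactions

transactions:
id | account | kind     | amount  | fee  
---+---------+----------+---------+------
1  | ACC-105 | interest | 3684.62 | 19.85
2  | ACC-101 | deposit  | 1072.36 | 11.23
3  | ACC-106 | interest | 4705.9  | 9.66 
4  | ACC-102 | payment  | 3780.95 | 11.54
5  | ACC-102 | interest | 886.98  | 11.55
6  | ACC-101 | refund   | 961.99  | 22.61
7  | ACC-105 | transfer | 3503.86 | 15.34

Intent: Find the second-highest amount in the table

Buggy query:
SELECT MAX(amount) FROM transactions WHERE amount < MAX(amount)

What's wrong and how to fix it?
Bug: The inner MAX is an aggregate inside WHERE, which is not allowed

Fix: Compute the overall MAX in a subquery, then take MAX of rows below it

Corrected query:
SELECT MAX(amount) FROM transactions WHERE amount < (SELECT MAX(amount) FROM transactions)

Result:
MAX(amount)
-----------
3780.95    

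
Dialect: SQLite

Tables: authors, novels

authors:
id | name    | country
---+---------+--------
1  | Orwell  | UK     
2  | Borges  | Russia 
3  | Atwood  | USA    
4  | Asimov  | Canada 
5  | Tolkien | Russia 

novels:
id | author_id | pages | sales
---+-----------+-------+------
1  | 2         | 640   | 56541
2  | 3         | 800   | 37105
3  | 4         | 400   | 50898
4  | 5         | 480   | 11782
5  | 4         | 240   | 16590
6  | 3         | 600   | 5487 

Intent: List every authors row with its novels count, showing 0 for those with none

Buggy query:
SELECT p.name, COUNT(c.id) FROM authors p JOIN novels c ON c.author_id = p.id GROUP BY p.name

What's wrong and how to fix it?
Bug: An inner join excludes parents with zero children

Fix: Use LEFT JOIN so parents without children still appear (COUNT(c.id) gives 0)

Corrected query:
SELECT p.name, COUNT(c.id) FROM authors p LEFT JOIN novels c ON c.author_id = p.id GROUP BY p.name

Result:
name    | COUNT(c.id)
--------+------------
Asimov  | 2          
Atwood  | 2          
Borges  | 1          
Orwell  | 0          
Tolkien | 1          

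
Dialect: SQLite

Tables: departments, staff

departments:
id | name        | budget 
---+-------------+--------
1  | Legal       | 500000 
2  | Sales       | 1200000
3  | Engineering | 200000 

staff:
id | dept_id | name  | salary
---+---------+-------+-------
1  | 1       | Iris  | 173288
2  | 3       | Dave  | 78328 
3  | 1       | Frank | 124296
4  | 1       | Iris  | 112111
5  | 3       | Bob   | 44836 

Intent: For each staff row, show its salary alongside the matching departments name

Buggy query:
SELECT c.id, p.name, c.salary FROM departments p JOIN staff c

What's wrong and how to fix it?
Bug: Missing join condition: each staff row is matched to all departments rows instead of just its own

Fix: Add ON c.dept_id = p.id to the JOIN

Corrected query:
SELECT c.id, p.name, c.salary FROM departments p JOIN staff c ON c.dept_id = p.id

Result:
id | name        | salary
---+-------------+-------
1  | Legal       | 173288
2  | Engineering | 78328 
3  | Legal       | 124296
4  | Legal       | 112111
5  | Engineering | 44836 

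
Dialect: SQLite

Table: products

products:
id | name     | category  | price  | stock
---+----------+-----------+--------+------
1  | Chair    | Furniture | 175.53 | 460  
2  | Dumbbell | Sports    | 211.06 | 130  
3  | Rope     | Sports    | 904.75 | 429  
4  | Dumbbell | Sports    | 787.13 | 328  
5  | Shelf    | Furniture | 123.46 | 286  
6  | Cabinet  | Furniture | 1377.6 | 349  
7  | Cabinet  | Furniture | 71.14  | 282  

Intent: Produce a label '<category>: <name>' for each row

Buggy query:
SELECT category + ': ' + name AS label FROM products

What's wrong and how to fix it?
Bug: SQLite uses || for string concatenation; + coerces text to numbers (yielding 0)

Fix: Replace + with || to concatenate text

Corrected query:
SELECT category || ': ' || name AS label FROM products

Result:
label             
------------------
Furniture: Chair  
Sports: Dumbbell  
Sports: Rope      
Sports: Dumbbell  
Furniture: Shelf  
Furniture: Cabinet
Furniture: Cabinet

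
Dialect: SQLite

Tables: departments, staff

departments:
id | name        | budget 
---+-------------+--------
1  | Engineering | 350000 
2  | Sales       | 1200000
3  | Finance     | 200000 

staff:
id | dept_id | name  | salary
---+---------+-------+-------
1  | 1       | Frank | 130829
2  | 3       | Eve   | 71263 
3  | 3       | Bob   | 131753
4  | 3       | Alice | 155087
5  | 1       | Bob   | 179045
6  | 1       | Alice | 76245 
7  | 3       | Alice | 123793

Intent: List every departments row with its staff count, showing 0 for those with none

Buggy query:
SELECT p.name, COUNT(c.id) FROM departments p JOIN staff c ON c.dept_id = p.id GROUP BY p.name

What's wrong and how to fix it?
Bug: INNER JOIN drops departments rows that have no matching staff rows

Fix: Switch to LEFT JOIN to retain unmatched parent rows

Corrected query:
SELECT p.name, COUNT(c.id) FROM departments p LEFT JOIN staff c ON c.dept_id = p.id GROUP BY p.name

Result:
name        | COUNT(c.id)
------------+------------
Engineering | 3          
Finance     | 4          
Sales       | 0          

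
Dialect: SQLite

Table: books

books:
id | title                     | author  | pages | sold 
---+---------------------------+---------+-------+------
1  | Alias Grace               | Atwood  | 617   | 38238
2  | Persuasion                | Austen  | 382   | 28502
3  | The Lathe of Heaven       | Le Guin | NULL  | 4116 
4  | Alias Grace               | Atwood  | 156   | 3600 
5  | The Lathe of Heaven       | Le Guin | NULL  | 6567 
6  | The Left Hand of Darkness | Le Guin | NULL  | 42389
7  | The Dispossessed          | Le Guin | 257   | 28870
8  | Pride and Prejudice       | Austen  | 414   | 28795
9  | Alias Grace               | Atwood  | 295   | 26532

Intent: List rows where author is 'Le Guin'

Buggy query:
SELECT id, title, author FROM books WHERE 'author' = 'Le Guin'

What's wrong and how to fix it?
Bug: Single quotes denote string literals in SQL; the column name is being compared as a constant string

Fix: Remove the quotes around the column name (or use double quotes for an identifier)

Corrected query:
SELECT id, title, author FROM books WHERE author = 'Le Guin'

Result:
id | title                     | author 
---+---------------------------+--------
3  | The Lathe of Heaven       | Le Guin
5  | The Lathe of Heaven       | Le Guin
6  | The Left Hand of Darkness | Le Guin
7  | The Dispossessed          | Le Guin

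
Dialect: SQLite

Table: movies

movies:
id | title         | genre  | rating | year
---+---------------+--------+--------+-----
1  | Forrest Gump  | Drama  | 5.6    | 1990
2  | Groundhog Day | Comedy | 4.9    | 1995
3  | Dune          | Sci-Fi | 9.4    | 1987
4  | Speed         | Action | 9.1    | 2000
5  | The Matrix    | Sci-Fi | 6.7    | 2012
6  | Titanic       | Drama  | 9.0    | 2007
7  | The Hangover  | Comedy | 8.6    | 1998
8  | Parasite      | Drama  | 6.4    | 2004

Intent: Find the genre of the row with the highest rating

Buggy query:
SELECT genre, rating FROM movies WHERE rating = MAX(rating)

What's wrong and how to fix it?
Bug: WHERE is evaluated per row; an aggregate over the whole table isn't defined there

Fix: Wrap MAX in a scalar subquery so WHERE compares against a single value

Corrected query:
SELECT genre, rating FROM movies WHERE rating = (SELECT MAX(rating) FROM movies)

Result:
genre  | rating
-------+-------
Sci-Fi | 9.4   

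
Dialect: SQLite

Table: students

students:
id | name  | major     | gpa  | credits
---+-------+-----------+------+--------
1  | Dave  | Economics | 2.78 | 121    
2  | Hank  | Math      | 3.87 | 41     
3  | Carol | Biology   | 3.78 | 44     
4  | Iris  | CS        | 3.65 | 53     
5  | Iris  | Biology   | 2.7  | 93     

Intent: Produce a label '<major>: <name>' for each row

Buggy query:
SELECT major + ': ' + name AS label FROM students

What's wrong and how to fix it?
Bug: SQLite uses || for string concatenation; + coerces text to numbers (yielding 0)

Fix: Replace + with || to concatenate text

Corrected query:
SELECT major || ': ' || name AS label FROM students

Result:
label          
---------------
Economics: Dave
Math: Hank     
Biology: Carol 
CS: Iris       
Biology: Iris  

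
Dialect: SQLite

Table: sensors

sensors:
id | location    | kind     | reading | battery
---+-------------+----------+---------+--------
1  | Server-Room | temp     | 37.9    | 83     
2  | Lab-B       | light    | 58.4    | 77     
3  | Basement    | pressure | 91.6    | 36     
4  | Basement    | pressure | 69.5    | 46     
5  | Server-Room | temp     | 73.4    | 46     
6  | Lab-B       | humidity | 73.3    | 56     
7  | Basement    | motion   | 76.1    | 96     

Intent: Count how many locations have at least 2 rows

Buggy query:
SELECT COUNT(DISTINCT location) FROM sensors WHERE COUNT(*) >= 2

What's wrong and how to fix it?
Bug: WHERE filters individual rows, not groups, so a group-level COUNT is invalid there

Fix: Use a subquery that GROUPs and filters with HAVING, then count its rows

Corrected query:
SELECT COUNT(*) FROM (SELECT location FROM sensors GROUP BY location HAVING COUNT(*) >= 2)

Result:
COUNT(*)
--------
3       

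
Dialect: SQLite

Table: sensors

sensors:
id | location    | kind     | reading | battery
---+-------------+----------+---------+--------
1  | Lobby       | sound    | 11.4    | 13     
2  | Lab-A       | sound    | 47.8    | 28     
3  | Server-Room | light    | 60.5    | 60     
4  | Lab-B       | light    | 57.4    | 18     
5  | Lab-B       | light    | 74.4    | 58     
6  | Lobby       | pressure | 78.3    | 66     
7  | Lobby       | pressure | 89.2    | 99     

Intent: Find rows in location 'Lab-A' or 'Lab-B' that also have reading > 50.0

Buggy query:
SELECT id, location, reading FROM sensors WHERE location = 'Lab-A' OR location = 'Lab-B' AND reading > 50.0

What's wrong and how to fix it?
Bug: AND binds tighter than OR, so this parses as location = 'Lab-A' OR (location = 'Lab-B' AND reading > 50.0)

Fix: Group the OR with parentheses (or use IN), then AND the threshold

Corrected query:
SELECT id, location, reading FROM sensors WHERE (location = 'Lab-A' OR location = 'Lab-B') AND reading > 50.0

Result:
id | location | reading
---+----------+--------
4  | Lab-B    | 57.4   
5  | Lab-B    | 74.4   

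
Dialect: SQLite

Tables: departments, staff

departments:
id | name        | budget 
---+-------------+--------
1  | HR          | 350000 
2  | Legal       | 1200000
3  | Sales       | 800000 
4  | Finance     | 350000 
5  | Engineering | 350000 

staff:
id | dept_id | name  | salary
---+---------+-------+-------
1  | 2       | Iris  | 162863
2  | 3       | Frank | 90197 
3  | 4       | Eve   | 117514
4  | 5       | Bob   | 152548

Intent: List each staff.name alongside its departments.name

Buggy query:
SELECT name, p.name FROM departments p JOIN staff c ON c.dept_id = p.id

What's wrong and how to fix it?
Bug: Both tables have a 'name' column; the unqualified reference is ambiguous

Fix: Qualify the column with its table alias (c.name)

Corrected query:
SELECT c.name, p.name FROM departments p JOIN staff c ON c.dept_id = p.id

Result:
name  | name       
------+------------
Iris  | Legal      
Frank | Sales      
Eve   | Finance    
Bob   | Engineering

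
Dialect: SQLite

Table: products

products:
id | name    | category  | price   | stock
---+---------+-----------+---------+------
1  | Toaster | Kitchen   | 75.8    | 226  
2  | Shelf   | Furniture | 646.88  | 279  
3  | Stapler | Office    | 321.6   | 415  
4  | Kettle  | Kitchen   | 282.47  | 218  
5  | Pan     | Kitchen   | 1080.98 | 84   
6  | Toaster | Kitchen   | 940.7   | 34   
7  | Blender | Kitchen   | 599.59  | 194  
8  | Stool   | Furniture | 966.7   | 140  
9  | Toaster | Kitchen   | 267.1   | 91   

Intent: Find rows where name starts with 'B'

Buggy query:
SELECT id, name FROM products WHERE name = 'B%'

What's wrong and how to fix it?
Bug: '=' compares the literal string including the % character; pattern matching needs LIKE

Fix: Replace '=' with LIKE so 'B%' is treated as a pattern

Corrected query:
SELECT id, name FROM products WHERE name LIKE 'B%'

Result:
id | name   
---+--------
7  | Blender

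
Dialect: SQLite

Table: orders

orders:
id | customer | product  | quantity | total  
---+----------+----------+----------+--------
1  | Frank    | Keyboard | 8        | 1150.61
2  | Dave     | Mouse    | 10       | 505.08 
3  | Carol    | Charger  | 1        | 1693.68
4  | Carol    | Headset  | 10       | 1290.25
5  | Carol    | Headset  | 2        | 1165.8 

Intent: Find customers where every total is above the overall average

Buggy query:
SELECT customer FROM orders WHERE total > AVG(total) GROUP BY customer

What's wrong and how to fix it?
Bug: AVG() is an aggregate; it can't sit directly in WHERE

Fix: Compute the overall average in a scalar subquery and compare each group's MIN against it in HAVING

Corrected query:
SELECT customer FROM orders GROUP BY customer HAVING MIN(total) > (SELECT AVG(total) FROM orders)

Result:
customer
--------
Carol   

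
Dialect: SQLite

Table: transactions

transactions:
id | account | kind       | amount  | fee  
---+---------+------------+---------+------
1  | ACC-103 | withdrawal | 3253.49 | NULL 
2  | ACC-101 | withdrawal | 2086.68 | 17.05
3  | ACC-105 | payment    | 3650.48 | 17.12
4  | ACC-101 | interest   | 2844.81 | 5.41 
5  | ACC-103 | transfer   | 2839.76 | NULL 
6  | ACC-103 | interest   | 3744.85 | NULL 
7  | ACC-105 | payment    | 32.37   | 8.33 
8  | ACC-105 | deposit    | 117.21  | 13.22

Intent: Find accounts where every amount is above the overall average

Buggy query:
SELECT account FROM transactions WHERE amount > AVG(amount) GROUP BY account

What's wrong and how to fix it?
Bug: WHERE evaluates per row before aggregation, so AVG() is unavailable

Fix: Use a subquery for AVG and a HAVING MIN(...) filter so the condition holds for every row in the group

Corrected query:
SELECT account FROM transactions GROUP BY account HAVING MIN(amount) > (SELECT AVG(amount) FROM transactions)

Result:
account
-------
ACC-103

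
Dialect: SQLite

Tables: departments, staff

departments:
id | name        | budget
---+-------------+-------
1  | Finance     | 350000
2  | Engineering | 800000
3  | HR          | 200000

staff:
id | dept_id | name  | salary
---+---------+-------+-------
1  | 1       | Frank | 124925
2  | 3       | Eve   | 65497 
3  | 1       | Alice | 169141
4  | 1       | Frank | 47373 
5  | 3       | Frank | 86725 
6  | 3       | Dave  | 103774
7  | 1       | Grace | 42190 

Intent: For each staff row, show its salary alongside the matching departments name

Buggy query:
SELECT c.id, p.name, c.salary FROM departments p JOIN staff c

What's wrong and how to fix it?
Bug: Missing join condition: each staff row is matched to all departments rows instead of just its own

Fix: Add ON c.dept_id = p.id to the JOIN

Corrected query:
SELECT c.id, p.name, c.salary FROM departments p JOIN staff c ON c.dept_id = p.id

Result:
id | name    | salary
---+---------+-------
1  | Finance | 124925
2  | HR      | 65497 
3  | Finance | 169141
4  | Finance | 47373 
5  | HR      | 86725 
6  | HR      | 103774
7  | Finance | 42190 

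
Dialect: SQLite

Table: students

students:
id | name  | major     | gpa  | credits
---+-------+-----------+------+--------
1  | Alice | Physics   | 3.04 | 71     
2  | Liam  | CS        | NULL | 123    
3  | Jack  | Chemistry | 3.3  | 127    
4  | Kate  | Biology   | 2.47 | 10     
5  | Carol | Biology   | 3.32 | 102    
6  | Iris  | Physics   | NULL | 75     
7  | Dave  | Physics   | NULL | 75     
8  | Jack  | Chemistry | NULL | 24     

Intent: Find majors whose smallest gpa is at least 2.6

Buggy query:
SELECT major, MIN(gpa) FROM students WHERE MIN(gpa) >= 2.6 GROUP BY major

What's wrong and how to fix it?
Bug: Aggregates like MIN are computed per group after WHERE runs

Fix: Use HAVING for the per-group MIN condition

Corrected query:
SELECT major, MIN(gpa) FROM students GROUP BY major HAVING MIN(gpa) >= 2.6

Result:
major     | MIN(gpa)
----------+---------
Chemistry | 3.3     
Physics   | 3.04    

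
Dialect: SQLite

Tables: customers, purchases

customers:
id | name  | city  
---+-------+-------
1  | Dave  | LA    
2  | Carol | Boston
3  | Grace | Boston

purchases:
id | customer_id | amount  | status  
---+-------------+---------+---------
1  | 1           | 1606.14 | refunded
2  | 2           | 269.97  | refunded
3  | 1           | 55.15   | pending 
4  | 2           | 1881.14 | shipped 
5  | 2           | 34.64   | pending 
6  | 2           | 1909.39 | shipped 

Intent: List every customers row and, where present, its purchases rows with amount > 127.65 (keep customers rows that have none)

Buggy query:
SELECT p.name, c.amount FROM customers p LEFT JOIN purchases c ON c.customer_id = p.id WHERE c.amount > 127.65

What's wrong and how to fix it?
Bug: Filtering c.amount in WHERE discards the NULL rows produced by LEFT JOIN, turning it into an inner join

Fix: Put 'c.amount > 127.65' in the JOIN's ON clause instead of WHERE

Corrected query:
SELECT p.name, c.amount FROM customers p LEFT JOIN purchases c ON c.customer_id = p.id AND c.amount > 127.65

Result:
name  | amount 
------+--------
Dave  | 1606.14
Carol | 269.97 
Carol | 1881.14
Carol | 1909.39
Grace | NULL   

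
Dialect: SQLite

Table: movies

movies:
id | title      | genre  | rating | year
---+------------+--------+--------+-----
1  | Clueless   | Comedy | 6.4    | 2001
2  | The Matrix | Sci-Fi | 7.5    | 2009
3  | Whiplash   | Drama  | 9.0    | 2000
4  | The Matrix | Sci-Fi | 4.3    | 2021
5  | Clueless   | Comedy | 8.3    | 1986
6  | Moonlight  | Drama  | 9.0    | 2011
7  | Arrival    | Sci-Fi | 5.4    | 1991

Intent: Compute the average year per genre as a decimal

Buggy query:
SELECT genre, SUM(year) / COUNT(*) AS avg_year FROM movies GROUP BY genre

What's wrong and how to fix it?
Bug: SUM(year) and COUNT(*) are both integers; the division truncates the fractional part

Fix: Multiply by 1.0 (or CAST to REAL) to force floating-point division

Corrected query:
SELECT genre, SUM(year) * 1.0 / COUNT(*) AS avg_year FROM movies GROUP BY genre

Result:
genre  | avg_year
-------+---------
Comedy | 1993.5  
Drama  | 2005.5  
Sci-Fi | 2007    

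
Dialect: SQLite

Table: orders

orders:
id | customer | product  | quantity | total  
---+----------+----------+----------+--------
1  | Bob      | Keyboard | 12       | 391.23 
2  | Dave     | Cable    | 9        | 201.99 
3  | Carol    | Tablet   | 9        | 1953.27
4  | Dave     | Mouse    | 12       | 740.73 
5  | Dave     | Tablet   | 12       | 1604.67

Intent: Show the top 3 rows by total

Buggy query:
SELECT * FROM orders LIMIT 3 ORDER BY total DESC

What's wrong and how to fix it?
Bug: ORDER BY cannot follow LIMIT; LIMIT is the final clause

Fix: Swap the clauses: ORDER BY first, then LIMIT

Corrected query:
SELECT * FROM orders ORDER BY total DESC LIMIT 3

Result:
id | customer | product | quantity | total  
---+----------+---------+----------+--------
3  | Carol    | Tablet  | 9        | 1953.27
5  | Dave     | Tablet  | 12       | 1604.67
4  | Dave     | Mouse   | 12       | 740.73 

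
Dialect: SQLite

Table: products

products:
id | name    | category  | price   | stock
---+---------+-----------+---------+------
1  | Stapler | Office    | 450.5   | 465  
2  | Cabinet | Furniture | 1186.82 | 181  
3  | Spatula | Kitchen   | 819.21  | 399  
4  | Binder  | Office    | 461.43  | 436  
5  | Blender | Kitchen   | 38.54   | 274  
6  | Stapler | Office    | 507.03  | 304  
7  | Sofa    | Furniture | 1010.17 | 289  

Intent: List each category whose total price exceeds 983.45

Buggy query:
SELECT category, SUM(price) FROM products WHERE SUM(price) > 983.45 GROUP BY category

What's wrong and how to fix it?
Bug: WHERE runs before GROUP BY, so aggregates aren't available there

Fix: Use HAVING (which filters groups after aggregation) instead of WHERE

Corrected query:
SELECT category, SUM(price) FROM products GROUP BY category HAVING SUM(price) > 983.45

Result:
category  | SUM(price)
----------+-----------
Furniture | 2196.99   
Office    | 1418.96   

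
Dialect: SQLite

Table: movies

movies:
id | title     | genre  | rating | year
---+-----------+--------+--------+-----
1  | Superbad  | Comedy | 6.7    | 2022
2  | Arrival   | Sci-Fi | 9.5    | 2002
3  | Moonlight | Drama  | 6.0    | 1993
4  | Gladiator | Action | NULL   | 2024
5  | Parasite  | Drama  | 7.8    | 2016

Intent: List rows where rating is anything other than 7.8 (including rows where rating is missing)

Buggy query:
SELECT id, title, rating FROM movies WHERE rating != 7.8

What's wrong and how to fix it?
Bug: Inequality against NULL is unknown, not true; rows with NULL are dropped

Fix: Add an explicit OR rating IS NULL to include the missing-value rows

Corrected query:
SELECT id, title, rating FROM movies WHERE rating != 7.8 OR rating IS NULL

Result:
id | title     | rating
---+-----------+-------
1  | Superbad  | 6.7   
2  | Arrival   | 9.5   
3  | Moonlight | 6     
4  | Gladiator | NULL  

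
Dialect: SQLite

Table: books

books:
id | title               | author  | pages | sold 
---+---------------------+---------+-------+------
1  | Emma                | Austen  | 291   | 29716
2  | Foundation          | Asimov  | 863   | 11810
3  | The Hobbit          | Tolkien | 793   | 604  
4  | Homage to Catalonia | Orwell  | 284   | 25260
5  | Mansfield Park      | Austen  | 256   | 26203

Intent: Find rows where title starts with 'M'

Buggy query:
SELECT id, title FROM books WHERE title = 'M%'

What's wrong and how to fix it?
Bug: '=' compares the literal string including the % character; pattern matching needs LIKE

Fix: Use LIKE for wildcard pattern matching

Corrected query:
SELECT id, title FROM books WHERE title LIKE 'M%'

Result:
id | title         
---+---------------
5  | Mansfield Park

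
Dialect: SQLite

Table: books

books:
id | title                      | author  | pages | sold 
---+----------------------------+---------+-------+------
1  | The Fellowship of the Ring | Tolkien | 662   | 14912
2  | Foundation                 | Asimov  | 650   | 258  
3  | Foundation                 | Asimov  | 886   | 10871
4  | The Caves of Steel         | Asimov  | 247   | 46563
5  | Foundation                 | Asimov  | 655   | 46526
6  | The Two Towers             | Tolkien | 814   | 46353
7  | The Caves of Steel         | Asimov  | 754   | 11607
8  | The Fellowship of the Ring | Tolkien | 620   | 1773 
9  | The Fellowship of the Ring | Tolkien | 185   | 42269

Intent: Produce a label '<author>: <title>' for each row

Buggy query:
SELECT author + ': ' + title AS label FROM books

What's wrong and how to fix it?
Bug: SQLite uses || for string concatenation; + coerces text to numbers (yielding 0)

Fix: Replace + with || to concatenate text

Corrected query:
SELECT author || ': ' || title AS label FROM books

Result:
label                              
-----------------------------------
Tolkien: The Fellowship of the Ring
Asimov: Foundation                 
Asimov: Foundation                 
Asimov: The Caves of Steel         
Asimov: Foundation                 
Tolkien: The Two Towers            
Asimov: The Caves of Steel         
Tolkien: The Fellowship of the Ring
Tolkien: The Fellowship of the Ring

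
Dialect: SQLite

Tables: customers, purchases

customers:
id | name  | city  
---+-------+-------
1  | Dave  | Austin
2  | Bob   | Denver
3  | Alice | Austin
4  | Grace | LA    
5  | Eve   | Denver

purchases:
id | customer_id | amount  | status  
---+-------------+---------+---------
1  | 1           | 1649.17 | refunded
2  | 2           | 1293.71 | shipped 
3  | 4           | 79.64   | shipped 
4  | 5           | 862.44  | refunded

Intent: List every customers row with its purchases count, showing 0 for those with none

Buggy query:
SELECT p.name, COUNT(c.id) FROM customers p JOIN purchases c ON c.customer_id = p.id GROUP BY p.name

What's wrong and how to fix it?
Bug: An inner join excludes parents with zero children

Fix: Switch to LEFT JOIN to retain unmatched parent rows

Corrected query:
SELECT p.name, COUNT(c.id) FROM customers p LEFT JOIN purchases c ON c.customer_id = p.id GROUP BY p.name

Result:
name  | COUNT(c.id)
------+------------
Alice | 0          
Bob   | 1          
Dave  | 1          
Eve   | 1          
Grace | 1          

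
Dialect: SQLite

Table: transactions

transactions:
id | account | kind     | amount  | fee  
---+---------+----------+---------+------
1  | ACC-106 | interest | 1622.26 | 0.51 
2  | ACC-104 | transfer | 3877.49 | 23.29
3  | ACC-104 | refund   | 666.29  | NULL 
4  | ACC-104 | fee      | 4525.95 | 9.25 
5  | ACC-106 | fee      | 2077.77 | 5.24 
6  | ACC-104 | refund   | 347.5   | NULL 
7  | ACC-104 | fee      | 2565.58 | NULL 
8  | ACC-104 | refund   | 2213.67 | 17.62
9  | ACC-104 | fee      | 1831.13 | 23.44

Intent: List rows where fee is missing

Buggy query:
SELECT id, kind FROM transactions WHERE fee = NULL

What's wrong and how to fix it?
Bug: Comparing to NULL with '=' never matches; NULL = NULL is unknown, not true

Fix: Use IS NULL to test for NULL

Corrected query:
SELECT id, kind FROM transactions WHERE fee IS NULL

Result:
id | kind  
---+-------
3  | refund
6  | refund
7  | fee   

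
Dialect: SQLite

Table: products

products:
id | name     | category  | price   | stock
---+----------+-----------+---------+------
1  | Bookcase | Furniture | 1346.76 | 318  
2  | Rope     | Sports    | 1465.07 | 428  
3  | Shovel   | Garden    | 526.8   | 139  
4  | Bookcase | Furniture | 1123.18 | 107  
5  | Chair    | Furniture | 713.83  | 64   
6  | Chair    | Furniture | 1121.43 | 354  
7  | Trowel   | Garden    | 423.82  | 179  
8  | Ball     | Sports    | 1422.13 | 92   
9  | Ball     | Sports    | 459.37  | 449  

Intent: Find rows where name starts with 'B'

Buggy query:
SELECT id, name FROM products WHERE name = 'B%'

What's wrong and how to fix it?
Bug: Wildcards only work with LIKE; '=' treats '%' as a literal character

Fix: Use LIKE for wildcard pattern matching

Corrected query:
SELECT id, name FROM products WHERE name LIKE 'B%'

Result:
id | name    
---+---------
1  | Bookcase
4  | Bookcase
8  | Ball    
9  | Ball    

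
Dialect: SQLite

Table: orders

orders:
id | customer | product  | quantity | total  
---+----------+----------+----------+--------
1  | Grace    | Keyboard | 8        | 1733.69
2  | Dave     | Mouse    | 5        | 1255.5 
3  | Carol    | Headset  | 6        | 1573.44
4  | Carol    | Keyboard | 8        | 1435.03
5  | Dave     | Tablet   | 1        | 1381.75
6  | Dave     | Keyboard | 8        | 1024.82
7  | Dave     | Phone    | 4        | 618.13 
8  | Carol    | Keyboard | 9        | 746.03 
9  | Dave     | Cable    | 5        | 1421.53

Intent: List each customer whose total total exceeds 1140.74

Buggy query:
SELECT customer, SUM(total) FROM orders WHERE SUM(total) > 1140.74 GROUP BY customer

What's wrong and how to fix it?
Bug: Aggregate functions cannot appear in a WHERE clause

Fix: Move the aggregate condition to a HAVING clause

Corrected query:
SELECT customer, SUM(total) FROM orders GROUP BY customer HAVING SUM(total) > 1140.74

Result:
customer | SUM(total)
---------+-----------
Carol    | 3754.5    
Dave     | 5701.73   
Grace    | 1733.69   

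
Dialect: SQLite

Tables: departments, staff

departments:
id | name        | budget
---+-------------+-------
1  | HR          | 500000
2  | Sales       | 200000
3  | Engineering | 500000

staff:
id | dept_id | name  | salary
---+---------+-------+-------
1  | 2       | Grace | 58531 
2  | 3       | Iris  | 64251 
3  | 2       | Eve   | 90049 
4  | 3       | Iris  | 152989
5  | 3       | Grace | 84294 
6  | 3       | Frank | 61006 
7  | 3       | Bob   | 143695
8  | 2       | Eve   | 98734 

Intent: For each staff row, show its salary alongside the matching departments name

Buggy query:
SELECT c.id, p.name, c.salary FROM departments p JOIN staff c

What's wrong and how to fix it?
Bug: Missing join condition: each staff row is matched to all departments rows instead of just its own

Fix: Specify the join condition linking the foreign key to the parent id

Corrected query:
SELECT c.id, p.name, c.salary FROM departments p JOIN staff c ON c.dept_id = p.id

Result:
id | name        | salary
---+-------------+-------
1  | Sales       | 58531 
2  | Engineering | 64251 
3  | Sales       | 90049 
4  | Engineering | 152989
5  | Engineering | 84294 
6  | Engineering | 61006 
7  | Engineering | 143695
8  | Sales       | 98734 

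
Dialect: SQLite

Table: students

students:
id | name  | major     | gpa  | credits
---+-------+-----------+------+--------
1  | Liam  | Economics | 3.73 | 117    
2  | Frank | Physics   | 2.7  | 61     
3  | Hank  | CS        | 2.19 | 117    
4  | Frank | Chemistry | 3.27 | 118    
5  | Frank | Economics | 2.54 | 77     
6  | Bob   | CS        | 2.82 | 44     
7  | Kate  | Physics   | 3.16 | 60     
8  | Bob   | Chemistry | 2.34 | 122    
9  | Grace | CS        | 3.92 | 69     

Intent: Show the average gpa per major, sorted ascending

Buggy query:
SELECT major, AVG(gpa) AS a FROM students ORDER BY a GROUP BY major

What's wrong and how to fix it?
Bug: ORDER BY appears before GROUP BY; SQL clause order requires GROUP BY first

Fix: Reorder: SELECT … FROM … GROUP BY … ORDER BY …

Corrected query:
SELECT major, AVG(gpa) AS a FROM students GROUP BY major ORDER BY a

Result:
major     | a       
----------+---------
Chemistry | 2.805   
Physics   | 2.93    
CS        | 2.976667
Economics | 3.135   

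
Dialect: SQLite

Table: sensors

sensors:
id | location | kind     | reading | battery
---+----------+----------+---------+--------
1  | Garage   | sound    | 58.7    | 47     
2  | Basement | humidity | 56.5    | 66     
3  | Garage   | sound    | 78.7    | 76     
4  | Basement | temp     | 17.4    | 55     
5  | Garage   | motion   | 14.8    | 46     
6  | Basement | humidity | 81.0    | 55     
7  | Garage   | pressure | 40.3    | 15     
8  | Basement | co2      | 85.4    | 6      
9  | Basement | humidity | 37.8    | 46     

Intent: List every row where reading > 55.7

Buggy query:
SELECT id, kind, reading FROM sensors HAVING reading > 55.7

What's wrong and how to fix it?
Bug: HAVING filters the output of aggregation, but this query has no GROUP BY and no aggregate functions, so SQLite rejects it (HAVING clause on a non-aggregate query); the condition here is per row

Fix: Replace HAVING with WHERE since the condition applies to individual rows

Corrected query:
SELECT id, kind, reading FROM sensors WHERE reading > 55.7

Result:
id | kind     | reading
---+----------+--------
1  | sound    | 58.7   
2  | humidity | 56.5   
3  | sound    | 78.7   
6  | humidity | 81     
8  | co2      | 85.4   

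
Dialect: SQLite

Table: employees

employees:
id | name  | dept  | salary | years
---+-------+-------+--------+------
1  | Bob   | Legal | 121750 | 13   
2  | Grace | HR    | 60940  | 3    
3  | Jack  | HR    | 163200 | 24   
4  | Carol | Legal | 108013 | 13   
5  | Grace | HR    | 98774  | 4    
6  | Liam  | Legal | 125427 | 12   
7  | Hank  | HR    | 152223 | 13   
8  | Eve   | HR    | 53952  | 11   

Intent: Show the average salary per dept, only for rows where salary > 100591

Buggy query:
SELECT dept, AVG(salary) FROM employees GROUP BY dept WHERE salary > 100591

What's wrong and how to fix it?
Bug: Row-level WHERE must come before GROUP BY in the clause order

Fix: Move the WHERE clause before GROUP BY

Corrected query:
SELECT dept, AVG(salary) FROM employees WHERE salary > 100591 GROUP BY dept

Result:
dept  | AVG(salary)  
------+--------------
HR    | 157711.5     
Legal | 118396.666667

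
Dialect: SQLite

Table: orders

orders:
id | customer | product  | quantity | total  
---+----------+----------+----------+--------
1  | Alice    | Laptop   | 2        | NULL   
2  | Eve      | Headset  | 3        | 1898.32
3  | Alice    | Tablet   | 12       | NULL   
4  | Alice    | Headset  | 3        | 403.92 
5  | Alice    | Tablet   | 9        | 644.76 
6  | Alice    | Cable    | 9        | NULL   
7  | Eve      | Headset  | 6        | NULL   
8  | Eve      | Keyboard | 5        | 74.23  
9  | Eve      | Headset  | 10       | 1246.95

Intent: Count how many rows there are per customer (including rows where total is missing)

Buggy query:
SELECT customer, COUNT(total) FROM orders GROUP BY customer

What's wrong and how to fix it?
Bug: COUNT(total) skips NULLs, so groups with missing total are undercounted

Fix: Replace COUNT(total) with COUNT(*)

Corrected query:
SELECT customer, COUNT(*) FROM orders GROUP BY customer

Result:
customer | COUNT(*)
---------+---------
Alice    | 5       
Eve      | 4       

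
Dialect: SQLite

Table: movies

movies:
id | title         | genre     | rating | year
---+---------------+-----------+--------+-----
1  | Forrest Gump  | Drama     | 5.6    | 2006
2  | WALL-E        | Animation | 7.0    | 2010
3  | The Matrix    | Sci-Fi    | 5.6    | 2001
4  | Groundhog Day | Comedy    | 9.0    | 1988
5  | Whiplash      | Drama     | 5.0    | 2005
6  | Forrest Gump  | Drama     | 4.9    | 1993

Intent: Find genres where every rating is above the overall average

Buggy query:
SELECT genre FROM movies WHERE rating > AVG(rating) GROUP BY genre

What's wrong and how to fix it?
Bug: WHERE evaluates per row before aggregation, so AVG() is unavailable

Fix: Use a subquery for AVG and a HAVING MIN(...) filter so the condition holds for every row in the group

Corrected query:
SELECT genre FROM movies GROUP BY genre HAVING MIN(rating) > (SELECT AVG(rating) FROM movies)

Result:
genre    
---------
Animation
Comedy   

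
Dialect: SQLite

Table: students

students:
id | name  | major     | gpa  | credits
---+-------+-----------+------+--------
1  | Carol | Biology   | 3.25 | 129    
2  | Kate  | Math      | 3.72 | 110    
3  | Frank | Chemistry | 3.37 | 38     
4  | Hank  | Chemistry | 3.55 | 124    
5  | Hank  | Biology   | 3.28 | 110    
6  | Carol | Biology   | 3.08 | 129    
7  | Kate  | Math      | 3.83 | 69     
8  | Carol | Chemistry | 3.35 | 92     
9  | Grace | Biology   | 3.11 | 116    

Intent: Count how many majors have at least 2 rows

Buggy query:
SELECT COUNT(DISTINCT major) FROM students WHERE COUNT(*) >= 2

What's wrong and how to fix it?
Bug: WHERE filters individual rows, not groups, so a group-level COUNT is invalid there

Fix: Group first with HAVING COUNT(*) >= 2, then COUNT the resulting groups

Corrected query:
SELECT COUNT(*) FROM (SELECT major FROM students GROUP BY major HAVING COUNT(*) >= 2)

Result:
COUNT(*)
--------
3       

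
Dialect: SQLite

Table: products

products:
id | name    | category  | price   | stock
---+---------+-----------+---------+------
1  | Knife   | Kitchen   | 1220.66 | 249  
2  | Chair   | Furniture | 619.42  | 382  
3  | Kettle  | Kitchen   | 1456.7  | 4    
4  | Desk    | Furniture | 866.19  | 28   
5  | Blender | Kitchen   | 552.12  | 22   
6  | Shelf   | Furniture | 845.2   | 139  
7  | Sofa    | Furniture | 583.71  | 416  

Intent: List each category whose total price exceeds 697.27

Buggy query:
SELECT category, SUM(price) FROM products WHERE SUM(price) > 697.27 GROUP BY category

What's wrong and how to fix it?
Bug: WHERE runs before GROUP BY, so aggregates aren't available there

Fix: Use HAVING (which filters groups after aggregation) instead of WHERE

Corrected query:
SELECT category, SUM(price) FROM products GROUP BY category HAVING SUM(price) > 697.27

Result:
category  | SUM(price)
----------+-----------
Furniture | 2914.52   
Kitchen   | 3229.48   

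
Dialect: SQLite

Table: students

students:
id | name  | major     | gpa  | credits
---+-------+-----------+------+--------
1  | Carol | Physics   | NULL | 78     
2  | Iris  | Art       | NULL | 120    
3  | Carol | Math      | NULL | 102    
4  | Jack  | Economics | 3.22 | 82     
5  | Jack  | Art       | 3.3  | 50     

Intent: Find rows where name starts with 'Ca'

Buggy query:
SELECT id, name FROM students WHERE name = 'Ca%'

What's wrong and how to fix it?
Bug: Wildcards only work with LIKE; '=' treats '%' as a literal character

Fix: Replace '=' with LIKE so 'Ca%' is treated as a pattern

Corrected query:
SELECT id, name FROM students WHERE name LIKE 'Ca%'

Result:
id | name 
---+------
1  | Carol
3  | Carol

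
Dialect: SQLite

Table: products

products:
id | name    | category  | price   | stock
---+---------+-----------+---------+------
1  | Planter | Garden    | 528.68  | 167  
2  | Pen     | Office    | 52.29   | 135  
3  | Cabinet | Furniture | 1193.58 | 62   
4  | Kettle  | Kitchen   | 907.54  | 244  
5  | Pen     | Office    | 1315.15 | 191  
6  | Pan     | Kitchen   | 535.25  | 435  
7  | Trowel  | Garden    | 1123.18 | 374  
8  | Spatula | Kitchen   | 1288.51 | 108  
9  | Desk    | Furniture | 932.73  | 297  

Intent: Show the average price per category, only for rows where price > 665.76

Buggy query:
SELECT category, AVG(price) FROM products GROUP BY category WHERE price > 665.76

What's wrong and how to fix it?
Bug: WHERE cannot follow GROUP BY

Fix: Place WHERE between FROM and GROUP BY

Corrected query:
SELECT category, AVG(price) FROM products WHERE price > 665.76 GROUP BY category

Result:
category  | AVG(price)
----------+-----------
Furniture | 1063.155  
Garden    | 1123.18   
Kitchen   | 1098.025  
Office    | 1315.15   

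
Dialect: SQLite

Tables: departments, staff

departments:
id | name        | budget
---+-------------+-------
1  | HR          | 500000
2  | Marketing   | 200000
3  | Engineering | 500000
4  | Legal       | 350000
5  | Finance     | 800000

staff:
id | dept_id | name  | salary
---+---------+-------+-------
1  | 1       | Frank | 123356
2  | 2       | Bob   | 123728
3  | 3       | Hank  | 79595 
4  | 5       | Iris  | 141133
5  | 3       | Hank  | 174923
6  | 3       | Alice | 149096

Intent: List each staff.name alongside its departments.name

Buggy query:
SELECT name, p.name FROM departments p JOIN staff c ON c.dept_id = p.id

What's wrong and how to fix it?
Bug: Both tables have a 'name' column; the unqualified reference is ambiguous

Fix: Qualify the column with its table alias (c.name)

Corrected query:
SELECT c.name, p.name FROM departments p JOIN staff c ON c.dept_id = p.id

Result:
name  | name       
------+------------
Frank | HR         
Bob   | Marketing  
Hank  | Engineering
Iris  | Finance    
Hank  | Engineering
Alice | Engineering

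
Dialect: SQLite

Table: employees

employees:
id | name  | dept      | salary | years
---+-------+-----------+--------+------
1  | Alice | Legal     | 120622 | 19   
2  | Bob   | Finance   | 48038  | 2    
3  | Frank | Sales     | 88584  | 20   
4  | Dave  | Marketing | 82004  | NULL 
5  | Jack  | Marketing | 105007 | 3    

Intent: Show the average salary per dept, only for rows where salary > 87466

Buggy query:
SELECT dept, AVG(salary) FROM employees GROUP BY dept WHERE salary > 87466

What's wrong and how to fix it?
Bug: Row-level WHERE must come before GROUP BY in the clause order

Fix: Move the WHERE clause before GROUP BY

Corrected query:
SELECT dept, AVG(salary) FROM employees WHERE salary > 87466 GROUP BY dept

Result:
dept      | AVG(salary)
----------+------------
Legal     | 120622     
Marketing | 105007     
Sales     | 88584      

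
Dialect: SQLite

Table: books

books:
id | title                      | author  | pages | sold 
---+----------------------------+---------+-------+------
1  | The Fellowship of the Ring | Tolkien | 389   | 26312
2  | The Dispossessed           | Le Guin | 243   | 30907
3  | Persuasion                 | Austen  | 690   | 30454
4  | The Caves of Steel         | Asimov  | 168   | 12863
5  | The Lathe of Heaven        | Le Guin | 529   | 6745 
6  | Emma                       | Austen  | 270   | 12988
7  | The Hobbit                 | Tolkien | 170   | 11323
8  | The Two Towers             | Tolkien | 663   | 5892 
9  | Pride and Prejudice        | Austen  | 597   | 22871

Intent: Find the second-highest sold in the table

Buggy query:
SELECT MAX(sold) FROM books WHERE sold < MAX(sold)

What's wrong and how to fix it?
Bug: The inner MAX is an aggregate inside WHERE, which is not allowed

Fix: Put the inner MAX in a scalar subquery

Corrected query:
SELECT MAX(sold) FROM books WHERE sold < (SELECT MAX(sold) FROM books)

Result:
MAX(sold)
---------
30454    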